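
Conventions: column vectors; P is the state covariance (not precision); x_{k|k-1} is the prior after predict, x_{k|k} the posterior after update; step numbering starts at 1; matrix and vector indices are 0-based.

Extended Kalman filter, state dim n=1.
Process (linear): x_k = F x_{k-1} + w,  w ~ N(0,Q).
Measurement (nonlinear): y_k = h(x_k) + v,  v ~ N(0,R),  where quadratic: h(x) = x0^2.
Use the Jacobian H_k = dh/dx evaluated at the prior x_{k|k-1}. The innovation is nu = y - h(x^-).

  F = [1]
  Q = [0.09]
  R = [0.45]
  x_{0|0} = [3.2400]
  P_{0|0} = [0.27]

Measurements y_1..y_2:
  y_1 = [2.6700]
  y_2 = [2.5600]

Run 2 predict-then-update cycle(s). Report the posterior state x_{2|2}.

step 1: x^-=[3.2400]  P^-=[0.3600]  H_jac=[6.4800]  S=[15.5665]  K=[0.1499]  nu=[-7.8276]  x^+=[2.0670]  P^+=[0.0104]
step 2: x^-=[2.0670]  P^-=[0.1004]  H_jac=[4.1339]  S=[2.1659]  K=[0.1916]  nu=[-1.7123]  x^+=[1.7388]  P^+=[0.0209]

x_post = [1.7388]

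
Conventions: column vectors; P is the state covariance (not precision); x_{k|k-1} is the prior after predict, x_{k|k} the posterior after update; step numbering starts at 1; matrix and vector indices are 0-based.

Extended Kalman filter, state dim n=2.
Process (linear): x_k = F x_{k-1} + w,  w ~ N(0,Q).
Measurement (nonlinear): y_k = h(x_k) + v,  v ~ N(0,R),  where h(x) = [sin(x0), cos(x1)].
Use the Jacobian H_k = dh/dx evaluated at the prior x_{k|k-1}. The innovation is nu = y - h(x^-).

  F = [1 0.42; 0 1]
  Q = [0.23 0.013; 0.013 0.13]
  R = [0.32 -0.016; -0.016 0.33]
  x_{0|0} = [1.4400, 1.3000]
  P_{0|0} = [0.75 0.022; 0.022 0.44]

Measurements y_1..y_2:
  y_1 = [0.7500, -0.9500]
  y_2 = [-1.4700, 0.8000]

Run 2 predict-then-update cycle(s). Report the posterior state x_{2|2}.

x_post = [4.1610, 1.5472]

step 1: x^-=[1.9860, 1.3000]  P^-=[1.0761 0.2198; 0.2198 0.5700]  H_jac=[-0.4034 0.0000; 0.0000 -0.9636]  S=[0.4951 0.0694; 0.0694 0.8592]  K=[-0.8518 -0.1777; -0.0905 -0.6319]  nu=[-0.1650, -1.2175]  x^+=[2.3429, 2.0843]  P^+=[0.6687 0.0467; 0.0467 0.2149]
step 2: x^-=[3.2183, 2.0843]  P^-=[0.9759 0.1500; 0.1500 0.3449]  H_jac=[-0.9971 0.0000; 0.0000 -0.8710]  S=[1.2901 0.1142; 0.1142 0.5917]  K=[-0.7474 -0.0765; -0.0722 -0.4938]  nu=[-1.3934, 1.2912]  x^+=[4.1610, 1.5472]  P^+=[0.2386 0.0152; 0.0152 0.1858]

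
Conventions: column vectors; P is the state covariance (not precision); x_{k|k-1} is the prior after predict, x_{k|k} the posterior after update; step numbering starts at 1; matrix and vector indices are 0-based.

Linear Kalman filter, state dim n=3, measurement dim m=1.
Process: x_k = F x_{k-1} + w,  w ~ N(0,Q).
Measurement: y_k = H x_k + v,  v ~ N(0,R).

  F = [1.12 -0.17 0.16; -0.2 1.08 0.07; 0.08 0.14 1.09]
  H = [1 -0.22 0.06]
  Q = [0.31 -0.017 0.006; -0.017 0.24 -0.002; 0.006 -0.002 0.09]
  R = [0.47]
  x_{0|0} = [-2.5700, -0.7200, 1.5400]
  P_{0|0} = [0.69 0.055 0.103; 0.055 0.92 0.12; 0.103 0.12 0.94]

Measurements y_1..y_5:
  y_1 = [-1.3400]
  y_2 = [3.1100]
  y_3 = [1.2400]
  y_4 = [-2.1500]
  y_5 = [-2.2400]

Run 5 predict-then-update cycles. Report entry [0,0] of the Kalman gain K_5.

step 1: x^-=[-2.5096, -0.1558, 1.3722]  P^-=[1.2356 -0.2375 0.3253; -0.2375 1.3368 0.3216; 0.3253 0.3216 1.2851]  S=[1.9100]  K=[0.6845; -0.2682; 0.1736]  nu=[1.0530]  x^+=[-1.7888, -0.4382, 1.5550]  P^+=[0.3407 0.1132 0.0983; 0.1132 1.1994 0.4105; 0.0983 0.4105 1.2275]
step 2: x^-=[-1.6802, -0.0067, 1.4905]  P^-=[0.7733 -0.0884 0.2926; -0.0884 1.6691 0.7406; 0.2926 0.7406 1.7190]  S=[1.3847]  K=[0.5852; -0.2969; 0.1681]  nu=[4.6993]  x^+=[1.0697, -1.4021, 2.2807]  P^+=[0.2991 0.1522 0.1564; 0.1522 1.5470 0.8097; 0.1564 0.8097 1.6799]
step 3: x^-=[1.8013, -1.5685, 2.3752]  P^-=[0.7270 -0.0224 0.3717; -0.0224 2.1169 1.2921; 0.3717 1.2921 2.3959]  S=[1.3284]  K=[0.5678; -0.3091; 0.1741]  nu=[-1.0489]  x^+=[1.2058, -1.2443, 2.1926]  P^+=[0.2988 0.2107 0.2405; 0.2107 1.9900 1.3636; 0.2405 1.3636 2.3557]
step 4: x^-=[1.9128, -1.4315, 2.3122]  P^-=[0.7344 0.0697 0.5009; 0.0697 2.6930 2.0536; 0.5009 2.0536 3.3925]  S=[1.3221]  K=[0.5666; -0.3022; 0.1911]  nu=[-4.5165]  x^+=[-0.6461, -0.0666, 1.4491]  P^+=[0.3100 0.2961 0.3578; 0.2961 2.5722 2.1300; 0.3578 2.1300 3.3442]
step 5: x^-=[-0.4804, 0.1587, 1.5185]  P^-=[0.7584 0.2063 0.6925; 0.2063 3.4532 3.1067; 0.6925 3.1067 4.8347]  S=[1.3232]  K=[0.5702; -0.2774; 0.2261]  nu=[-1.8158]  x^+=[-1.5158, 0.6623, 1.1080]  P^+=[0.3281 0.4156 0.5220; 0.4156 3.3514 3.1897; 0.5220 3.1897 4.7671]

K[0,0] = 0.5702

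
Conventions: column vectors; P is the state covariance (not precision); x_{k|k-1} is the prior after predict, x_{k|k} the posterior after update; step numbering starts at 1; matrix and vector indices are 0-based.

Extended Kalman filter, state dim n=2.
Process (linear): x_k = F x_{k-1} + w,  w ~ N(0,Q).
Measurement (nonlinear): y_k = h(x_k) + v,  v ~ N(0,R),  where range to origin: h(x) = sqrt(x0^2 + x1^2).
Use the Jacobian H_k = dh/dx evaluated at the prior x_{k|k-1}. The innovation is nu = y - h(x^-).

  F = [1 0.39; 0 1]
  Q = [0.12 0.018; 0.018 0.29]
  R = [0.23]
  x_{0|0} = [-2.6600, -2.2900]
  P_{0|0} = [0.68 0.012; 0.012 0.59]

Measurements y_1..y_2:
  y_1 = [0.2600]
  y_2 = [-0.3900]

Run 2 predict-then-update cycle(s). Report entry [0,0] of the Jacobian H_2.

H_jac[0,0] = -0.9697

step 1: x^-=[-3.5531, -2.2900]  P^-=[0.8991 0.2601; 0.2601 0.8800]  H_jac=[-0.8405 -0.5417]  S=[1.3604]  K=[-0.6591; -0.5112]  nu=[-3.9671]  x^+=[-0.9383, -0.2622]  P^+=[0.3081 -0.1982; -0.1982 0.5246]
step 2: x^-=[-1.0406, -0.2622]  P^-=[0.3533 0.0244; 0.0244 0.8146]  H_jac=[-0.9697 -0.2443]  S=[0.6224]  K=[-0.5600; -0.3577]  nu=[-1.4631]  x^+=[-0.2212, 0.2612]  P^+=[0.1581 -0.1003; -0.1003 0.7349]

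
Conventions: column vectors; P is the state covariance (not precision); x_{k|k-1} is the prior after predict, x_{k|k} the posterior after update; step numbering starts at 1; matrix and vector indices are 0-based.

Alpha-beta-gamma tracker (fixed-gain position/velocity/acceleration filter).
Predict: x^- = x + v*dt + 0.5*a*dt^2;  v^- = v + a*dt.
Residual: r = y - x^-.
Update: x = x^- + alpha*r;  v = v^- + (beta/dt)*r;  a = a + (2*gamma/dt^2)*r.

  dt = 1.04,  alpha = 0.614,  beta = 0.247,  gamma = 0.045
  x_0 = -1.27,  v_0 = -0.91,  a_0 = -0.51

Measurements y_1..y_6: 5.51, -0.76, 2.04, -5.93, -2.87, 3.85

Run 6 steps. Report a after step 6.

step 1: x_pred=-2.4922  r=8.0022  x^+=2.4211  v^+=0.4601  a^+=0.1559
step 2: x_pred=2.9840  r=-3.7440  x^+=0.6852  v^+=-0.2670  a^+=-0.1557
step 3: x_pred=0.3233  r=1.7167  x^+=1.3774  v^+=-0.0212  a^+=-0.0128
step 4: x_pred=1.3484  r=-7.2784  x^+=-3.1205  v^+=-1.7631  a^+=-0.6185
step 5: x_pred=-5.2886  r=2.4186  x^+=-3.8036  v^+=-1.8319  a^+=-0.4172
step 6: x_pred=-5.9344  r=9.7844  x^+=0.0732  v^+=0.0580  a^+=0.3970

a_post = 0.3970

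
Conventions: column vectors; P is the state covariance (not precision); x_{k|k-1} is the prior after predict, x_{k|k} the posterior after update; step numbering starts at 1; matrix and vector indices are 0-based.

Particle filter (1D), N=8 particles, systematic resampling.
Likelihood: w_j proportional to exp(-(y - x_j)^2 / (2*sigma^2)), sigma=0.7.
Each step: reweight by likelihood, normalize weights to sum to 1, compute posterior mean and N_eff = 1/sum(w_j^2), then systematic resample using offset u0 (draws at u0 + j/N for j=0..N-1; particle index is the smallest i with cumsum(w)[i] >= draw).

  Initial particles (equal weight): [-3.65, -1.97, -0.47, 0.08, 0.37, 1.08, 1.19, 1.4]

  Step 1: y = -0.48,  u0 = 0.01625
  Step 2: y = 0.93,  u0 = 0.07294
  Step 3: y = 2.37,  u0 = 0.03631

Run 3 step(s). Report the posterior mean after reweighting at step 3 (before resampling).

step 1: w=[0.0000, 0.0419, 0.4037, 0.2932, 0.1931, 0.0337, 0.0235, 0.0110]  mean=-0.0978  Neff=3.4511  idx=[1, 2, 2, 2, 3, 3, 4, 4]
step 2: w=[0.0001, 0.0481, 0.0481, 0.0481, 0.1699, 0.1699, 0.2579, 0.2579]  mean=0.1501  Neff=5.0572  idx=[2, 4, 5, 5, 6, 6, 7, 7]
step 3: w=[0.0032, 0.0578, 0.0578, 0.0578, 0.2058, 0.2058, 0.2058, 0.2058]  mean=0.3170  Neff=5.5715  idx=[1, 3, 4, 5, 5, 6, 6, 7]

post_mean = 0.3170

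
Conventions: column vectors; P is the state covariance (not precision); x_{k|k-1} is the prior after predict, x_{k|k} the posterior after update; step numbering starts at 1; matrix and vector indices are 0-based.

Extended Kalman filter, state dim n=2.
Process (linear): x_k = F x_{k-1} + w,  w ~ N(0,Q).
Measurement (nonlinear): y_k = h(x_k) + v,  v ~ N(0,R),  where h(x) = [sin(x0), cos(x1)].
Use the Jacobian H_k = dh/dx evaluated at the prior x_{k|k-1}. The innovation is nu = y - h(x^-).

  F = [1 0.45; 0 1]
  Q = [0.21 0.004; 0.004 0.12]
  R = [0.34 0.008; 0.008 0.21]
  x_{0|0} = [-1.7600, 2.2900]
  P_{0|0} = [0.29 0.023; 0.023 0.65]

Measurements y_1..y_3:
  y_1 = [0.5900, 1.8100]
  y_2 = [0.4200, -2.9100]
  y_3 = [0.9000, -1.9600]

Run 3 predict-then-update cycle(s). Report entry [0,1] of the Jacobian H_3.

H_jac[0,1] = 0.0000

step 1: x^-=[-0.7295, 2.2900]  P^-=[0.6523 0.3195; 0.3195 0.7700]  H_jac=[0.7455 0.0000; 0.0000 -0.7523]  S=[0.7026 -0.1712; -0.1712 0.6458]  K=[0.6431 -0.2017; 0.1288 -0.8629]  nu=[1.2565, 2.4688]  x^+=[-0.4195, 0.3216]  P^+=[0.2911 0.0495; 0.0495 0.2395]
step 2: x^-=[-0.2748, 0.3216]  P^-=[0.5941 0.1612; 0.1612 0.3595]  H_jac=[0.9625 0.0000; 0.0000 -0.3161]  S=[0.8904 -0.0411; -0.0411 0.2459]  K=[0.6376 -0.1008; 0.1542 -0.4363]  nu=[0.6914, -3.8587]  x^+=[0.5550, 2.1119]  P^+=[0.2244 0.0508; 0.0508 0.2860]
step 3: x^-=[1.5053, 2.1119]  P^-=[0.5381 0.1835; 0.1835 0.4060]  H_jac=[0.0654 0.0000; 0.0000 -0.8572]  S=[0.3423 -0.0023; -0.0023 0.5083]  K=[0.1008 -0.3090; 0.0305 -0.6845]  nu=[-0.0979, -1.4450]  x^+=[1.9420, 3.0979]  P^+=[0.4859 0.0748; 0.0748 0.1674]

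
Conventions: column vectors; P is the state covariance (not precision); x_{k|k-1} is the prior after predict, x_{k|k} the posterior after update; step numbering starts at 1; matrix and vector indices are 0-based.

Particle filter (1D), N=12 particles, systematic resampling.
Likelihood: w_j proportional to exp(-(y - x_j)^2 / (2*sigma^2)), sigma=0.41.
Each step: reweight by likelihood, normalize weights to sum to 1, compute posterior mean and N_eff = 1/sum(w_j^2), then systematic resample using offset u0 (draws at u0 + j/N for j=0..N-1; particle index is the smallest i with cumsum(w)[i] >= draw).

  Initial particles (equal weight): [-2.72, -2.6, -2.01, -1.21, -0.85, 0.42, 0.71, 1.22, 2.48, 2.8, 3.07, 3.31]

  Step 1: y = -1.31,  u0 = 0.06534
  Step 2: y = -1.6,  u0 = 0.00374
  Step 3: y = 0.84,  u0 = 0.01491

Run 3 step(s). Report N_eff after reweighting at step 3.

N_eff = 1.3510

step 1: w=[0.0015, 0.0041, 0.1333, 0.5558, 0.3052, 0.0001, 0.0000, 0.0000, 0.0000, 0.0000, 0.0000, 0.0000]  mean=-1.2146  Neff=2.3817  idx=[2, 3, 3, 3, 3, 3, 3, 3, 4, 4, 4, 4]
step 2: w=[0.1044, 0.1095, 0.1095, 0.1095, 0.1095, 0.1095, 0.1095, 0.1095, 0.0323, 0.0323, 0.0323, 0.0323]  mean=-1.2470  Neff=10.1029  idx=[0, 0, 1, 2, 3, 3, 4, 5, 6, 6, 7, 9]
step 3: w=[0.0000, 0.0000, 0.0157, 0.0157, 0.0157, 0.0157, 0.0157, 0.0157, 0.0157, 0.0157, 0.0157, 0.8591]  mean=-0.9007  Neff=1.3510  idx=[2, 8, 11, 11, 11, 11, 11, 11, 11, 11, 11, 11]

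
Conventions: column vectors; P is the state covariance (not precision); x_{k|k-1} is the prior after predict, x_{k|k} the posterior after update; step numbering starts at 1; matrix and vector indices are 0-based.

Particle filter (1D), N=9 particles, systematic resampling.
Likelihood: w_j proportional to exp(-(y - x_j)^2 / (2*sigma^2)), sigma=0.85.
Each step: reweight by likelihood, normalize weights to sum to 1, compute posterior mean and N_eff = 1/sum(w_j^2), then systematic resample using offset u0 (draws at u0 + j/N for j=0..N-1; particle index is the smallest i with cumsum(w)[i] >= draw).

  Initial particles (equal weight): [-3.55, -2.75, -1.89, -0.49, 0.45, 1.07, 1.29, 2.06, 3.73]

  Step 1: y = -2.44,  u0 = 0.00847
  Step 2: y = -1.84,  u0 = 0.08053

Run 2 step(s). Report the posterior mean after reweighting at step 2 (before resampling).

step 1: w=[0.1896, 0.4161, 0.3608, 0.0320, 0.0014, 0.0001, 0.0000, 0.0000, 0.0000]  mean=-2.5142  Neff=2.9386  idx=[0, 0, 1, 1, 1, 1, 2, 2, 2]
step 2: w=[0.0240, 0.0240, 0.1022, 0.1022, 0.1022, 0.1022, 0.1810, 0.1810, 0.1810]  mean=-2.3213  Neff=7.0781  idx=[2, 3, 4, 5, 6, 6, 7, 8, 8]

post_mean = -2.3213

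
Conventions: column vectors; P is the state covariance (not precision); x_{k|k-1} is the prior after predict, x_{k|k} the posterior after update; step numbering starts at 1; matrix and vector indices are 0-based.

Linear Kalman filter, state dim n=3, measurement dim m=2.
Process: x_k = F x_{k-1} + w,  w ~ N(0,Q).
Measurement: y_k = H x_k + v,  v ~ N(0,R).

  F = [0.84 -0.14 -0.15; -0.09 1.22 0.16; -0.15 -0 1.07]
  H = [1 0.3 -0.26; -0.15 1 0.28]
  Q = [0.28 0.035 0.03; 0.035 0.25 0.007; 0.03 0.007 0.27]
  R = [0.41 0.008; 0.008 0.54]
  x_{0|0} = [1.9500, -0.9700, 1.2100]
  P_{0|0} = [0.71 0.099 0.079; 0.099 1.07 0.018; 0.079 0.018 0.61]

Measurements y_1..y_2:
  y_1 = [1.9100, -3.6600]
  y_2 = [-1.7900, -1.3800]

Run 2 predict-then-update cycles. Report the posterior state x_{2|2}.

step 1: x^-=[1.5923, -1.1653, 1.0022]  P^-=[0.7732 -0.1054 -0.0852; -0.1054 1.8470 0.1169; -0.0852 0.1169 0.9590]  S=[1.3771 0.2279; 0.2279 2.5838]  K=[0.5788 -0.1460; 0.1851 0.7173; -0.2466 0.1759]  nu=[0.9279, -2.5365]  x^+=[2.4995, -2.8130, 0.3274]  P^+=[0.2954 -0.0708 0.1462; -0.0708 0.4099 -0.1133; 0.1462 -0.1133 0.8151]
step 2: x^-=[2.4443, -3.6044, -0.0247]  P^-=[0.4899 -0.1055 0.0122; -0.1055 0.8505 -0.0020; 0.0122 -0.0020 1.1630]  S=[0.9857 0.0085; 0.0085 1.5222]  K=[0.4627 -0.1179; 0.1475 0.5679; -0.2969 0.2131]  nu=[-3.1594, 2.5980]  x^+=[0.6763, -2.5949, 1.4668]  P^+=[0.2586 -0.0729 0.1847; -0.0729 0.3367 -0.1419; 0.1847 -0.1419 1.0081]

x_post = [0.6763, -2.5949, 1.4668]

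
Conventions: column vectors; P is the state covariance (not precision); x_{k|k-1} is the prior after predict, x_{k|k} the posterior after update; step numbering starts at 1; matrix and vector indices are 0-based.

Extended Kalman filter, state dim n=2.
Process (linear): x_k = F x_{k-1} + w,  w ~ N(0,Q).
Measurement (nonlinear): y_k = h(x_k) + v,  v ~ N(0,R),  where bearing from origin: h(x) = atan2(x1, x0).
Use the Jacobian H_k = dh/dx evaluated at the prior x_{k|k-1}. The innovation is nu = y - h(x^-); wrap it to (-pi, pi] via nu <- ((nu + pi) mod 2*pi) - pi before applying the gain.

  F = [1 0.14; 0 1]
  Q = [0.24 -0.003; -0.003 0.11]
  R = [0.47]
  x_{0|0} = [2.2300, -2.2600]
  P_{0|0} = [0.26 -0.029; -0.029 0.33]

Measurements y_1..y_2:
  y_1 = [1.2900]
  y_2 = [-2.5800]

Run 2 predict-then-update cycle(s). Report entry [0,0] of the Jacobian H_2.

H_jac[0,0] = 0.2246

step 1: x^-=[1.9136, -2.2600]  P^-=[0.4983 0.0142; 0.0142 0.4400]  H_jac=[0.2577 0.2182]  S=[0.5256]  K=[0.2502; 0.1896]  nu=[2.1582]  x^+=[2.4536, -1.8508]  P^+=[0.4654 -0.0107; -0.0107 0.4211]
step 2: x^-=[2.1945, -1.8508]  P^-=[0.7107 0.0452; 0.0452 0.5311]  H_jac=[0.2246 0.2663]  S=[0.5489]  K=[0.3127; 0.2761]  nu=[-1.8794]  x^+=[1.6069, -2.3697]  P^+=[0.6570 -0.0022; -0.0022 0.4892]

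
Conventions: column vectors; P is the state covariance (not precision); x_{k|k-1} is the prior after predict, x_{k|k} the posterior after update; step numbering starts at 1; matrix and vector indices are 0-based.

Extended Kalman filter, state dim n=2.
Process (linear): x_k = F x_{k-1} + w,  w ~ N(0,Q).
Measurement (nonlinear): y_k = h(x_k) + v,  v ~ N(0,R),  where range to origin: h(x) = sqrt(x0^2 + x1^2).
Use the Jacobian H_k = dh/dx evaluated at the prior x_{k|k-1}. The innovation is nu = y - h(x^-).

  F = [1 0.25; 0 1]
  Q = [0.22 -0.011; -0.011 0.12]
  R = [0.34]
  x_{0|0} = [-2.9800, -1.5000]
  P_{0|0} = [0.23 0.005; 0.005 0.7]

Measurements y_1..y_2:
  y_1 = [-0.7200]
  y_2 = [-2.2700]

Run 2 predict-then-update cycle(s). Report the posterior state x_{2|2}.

x_post = [0.4880, -0.8073]

step 1: x^-=[-3.3550, -1.5000]  P^-=[0.4962 0.1690; 0.1690 0.8200]  H_jac=[-0.9129 -0.4082]  S=[1.0161]  K=[-0.5137; -0.4812]  nu=[-4.3951]  x^+=[-1.0971, 0.6149]  P^+=[0.2281 -0.0822; -0.0822 0.5847]
step 2: x^-=[-0.9434, 0.6149]  P^-=[0.4435 0.0530; 0.0530 0.7047]  H_jac=[-0.8377 0.5461]  S=[0.8129]  K=[-0.4215; 0.4188]  nu=[-3.3961]  x^+=[0.4880, -0.8073]  P^+=[0.2991 0.1965; 0.1965 0.5621]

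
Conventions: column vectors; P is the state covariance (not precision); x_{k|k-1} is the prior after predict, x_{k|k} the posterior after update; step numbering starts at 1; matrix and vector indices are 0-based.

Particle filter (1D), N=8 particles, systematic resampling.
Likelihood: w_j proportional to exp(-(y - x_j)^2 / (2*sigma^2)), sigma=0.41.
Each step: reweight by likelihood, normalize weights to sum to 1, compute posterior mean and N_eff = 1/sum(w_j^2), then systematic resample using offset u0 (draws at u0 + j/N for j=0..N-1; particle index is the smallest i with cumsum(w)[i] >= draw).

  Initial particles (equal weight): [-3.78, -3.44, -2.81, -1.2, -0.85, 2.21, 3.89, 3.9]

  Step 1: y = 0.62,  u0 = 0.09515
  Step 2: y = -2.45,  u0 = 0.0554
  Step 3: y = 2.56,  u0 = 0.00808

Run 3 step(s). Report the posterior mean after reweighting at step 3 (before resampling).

post_mean = -0.8500

step 1: w=[0.0000, 0.0000, 0.0000, 0.0238, 0.7310, 0.2452, 0.0000, 0.0000]  mean=-0.1079  Neff=1.6806  idx=[4, 4, 4, 4, 4, 4, 5, 5]
step 2: w=[0.1667, 0.1667, 0.1667, 0.1667, 0.1667, 0.1667, 0.0000, 0.0000]  mean=-0.8500  Neff=6.0000  idx=[0, 1, 1, 2, 3, 4, 4, 5]
step 3: w=[0.1250, 0.1250, 0.1250, 0.1250, 0.1250, 0.1250, 0.1250, 0.1250]  mean=-0.8500  Neff=8.0000  idx=[0, 1, 2, 3, 4, 5, 6, 7]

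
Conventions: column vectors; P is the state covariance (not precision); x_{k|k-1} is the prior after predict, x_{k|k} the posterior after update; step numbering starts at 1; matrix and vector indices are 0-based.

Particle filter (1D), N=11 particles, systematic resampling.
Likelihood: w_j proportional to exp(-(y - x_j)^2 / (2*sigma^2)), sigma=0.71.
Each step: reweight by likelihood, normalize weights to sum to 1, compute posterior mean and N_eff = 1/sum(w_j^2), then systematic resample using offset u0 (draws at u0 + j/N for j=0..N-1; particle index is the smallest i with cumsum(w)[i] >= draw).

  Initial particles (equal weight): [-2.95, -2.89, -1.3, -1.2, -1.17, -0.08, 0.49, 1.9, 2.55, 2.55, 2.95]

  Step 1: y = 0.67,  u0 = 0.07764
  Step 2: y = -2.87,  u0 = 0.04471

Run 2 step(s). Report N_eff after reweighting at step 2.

N_eff = 3.3758

step 1: w=[0.0000, 0.0000, 0.0111, 0.0163, 0.0182, 0.2986, 0.5052, 0.1163, 0.0157, 0.0157, 0.0030]  mean=0.4782  Neff=2.7845  idx=[5, 5, 5, 6, 6, 6, 6, 6, 6, 7, 9]
step 2: w=[0.3139, 0.3139, 0.3139, 0.0097, 0.0097, 0.0097, 0.0097, 0.0097, 0.0097, 0.0000, 0.0000]  mean=-0.0468  Neff=3.3758  idx=[0, 0, 0, 1, 1, 1, 1, 2, 2, 2, 4]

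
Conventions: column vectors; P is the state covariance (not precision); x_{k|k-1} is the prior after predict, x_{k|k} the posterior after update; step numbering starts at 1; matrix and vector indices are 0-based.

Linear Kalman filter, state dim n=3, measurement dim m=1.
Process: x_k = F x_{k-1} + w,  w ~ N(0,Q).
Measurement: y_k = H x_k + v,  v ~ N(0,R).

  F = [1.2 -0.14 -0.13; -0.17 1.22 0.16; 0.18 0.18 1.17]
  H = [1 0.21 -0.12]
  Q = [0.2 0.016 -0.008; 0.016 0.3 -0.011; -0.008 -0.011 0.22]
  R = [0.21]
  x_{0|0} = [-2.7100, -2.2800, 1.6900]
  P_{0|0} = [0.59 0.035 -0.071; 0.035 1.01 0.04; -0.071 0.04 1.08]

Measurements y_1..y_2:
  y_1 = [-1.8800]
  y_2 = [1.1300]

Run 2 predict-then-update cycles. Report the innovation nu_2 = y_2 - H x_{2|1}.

innov = [3.3951]

step 1: x^-=[-3.1525, -2.0505, 1.0791]  P^-=[1.0995 -0.2697 -0.1691; -0.2697 1.8529 0.4719; -0.1691 0.4719 1.7395]  S=[1.3198]  K=[0.8055; 0.0476; -0.2112]  nu=[1.8326]  x^+=[-1.6763, -1.9633, 0.6920]  P^+=[0.2431 -0.3203 0.0554; -0.3203 1.8500 0.4851; 0.0554 0.4851 1.6806]
step 2: x^-=[-1.8266, -1.9995, 0.1546]  P^-=[0.7227 -0.9370 -0.3331; -0.9370 3.4228 1.3389; -0.3331 1.3389 2.7953]  S=[0.7428]  K=[0.7618; -0.5100; -0.5215]  nu=[3.3951]  x^+=[0.7598, -3.7312, -1.6160]  P^+=[0.2916 -0.6484 -0.0380; -0.6484 3.2295 1.1413; -0.0380 1.1413 2.5933]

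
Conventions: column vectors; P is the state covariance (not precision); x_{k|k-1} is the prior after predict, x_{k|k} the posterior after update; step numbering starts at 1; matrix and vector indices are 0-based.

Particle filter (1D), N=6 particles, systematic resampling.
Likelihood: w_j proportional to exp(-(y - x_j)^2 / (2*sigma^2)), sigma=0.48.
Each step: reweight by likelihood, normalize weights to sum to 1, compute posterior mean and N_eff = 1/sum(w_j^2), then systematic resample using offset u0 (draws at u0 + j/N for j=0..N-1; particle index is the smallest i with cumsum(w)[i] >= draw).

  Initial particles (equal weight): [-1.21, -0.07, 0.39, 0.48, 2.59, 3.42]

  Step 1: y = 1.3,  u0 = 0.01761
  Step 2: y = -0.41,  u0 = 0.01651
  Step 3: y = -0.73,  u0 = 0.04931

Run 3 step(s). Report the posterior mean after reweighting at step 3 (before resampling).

step 1: w=[0.0000, 0.0385, 0.3748, 0.5255, 0.0611, 0.0001]  mean=0.5544  Neff=2.3706  idx=[1, 2, 2, 3, 3, 3]
step 2: w=[0.4288, 0.1374, 0.1374, 0.0988, 0.0988, 0.0988]  mean=0.2194  Neff=3.9853  idx=[0, 0, 0, 1, 2, 4]
step 3: w=[0.2902, 0.2902, 0.2902, 0.0491, 0.0491, 0.0311]  mean=-0.0077  Neff=3.8688  idx=[0, 0, 1, 1, 2, 3]

post_mean = -0.0077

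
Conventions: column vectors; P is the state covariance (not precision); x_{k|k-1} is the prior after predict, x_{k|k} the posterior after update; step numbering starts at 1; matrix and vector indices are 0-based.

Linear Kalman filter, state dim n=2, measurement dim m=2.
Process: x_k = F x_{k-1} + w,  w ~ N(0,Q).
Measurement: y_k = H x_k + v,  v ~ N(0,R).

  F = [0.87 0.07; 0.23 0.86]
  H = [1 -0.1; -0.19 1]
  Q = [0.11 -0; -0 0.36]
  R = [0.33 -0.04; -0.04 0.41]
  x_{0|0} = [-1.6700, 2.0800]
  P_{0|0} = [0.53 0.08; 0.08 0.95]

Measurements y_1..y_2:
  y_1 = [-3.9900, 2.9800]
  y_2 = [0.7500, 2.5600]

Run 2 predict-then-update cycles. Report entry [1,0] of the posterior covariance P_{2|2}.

P_post[1,0] = 0.0398

step 1: x^-=[-1.3073, 1.4047]  P^-=[0.5256 0.2244; 0.2244 1.1223]  S=[0.8219 -0.0234; -0.0234 1.4660]  K=[0.6148 0.0948; 0.1575 0.7390]  nu=[-2.5422, 1.3269]  x^+=[-2.7446, 1.9848]  P^+=[0.2044 0.0531; 0.0531 0.3068]
step 2: x^-=[-2.2489, 1.0757]  P^-=[0.2727 0.1000; 0.1000 0.6187]  S=[0.5889 -0.0518; -0.0518 1.0006]  K=[0.4524 0.0716; 0.1180 0.6055]  nu=[3.1064, 1.0571]  x^+=[-0.7679, 2.0821]  P^+=[0.1504 0.0398; 0.0398 0.2511]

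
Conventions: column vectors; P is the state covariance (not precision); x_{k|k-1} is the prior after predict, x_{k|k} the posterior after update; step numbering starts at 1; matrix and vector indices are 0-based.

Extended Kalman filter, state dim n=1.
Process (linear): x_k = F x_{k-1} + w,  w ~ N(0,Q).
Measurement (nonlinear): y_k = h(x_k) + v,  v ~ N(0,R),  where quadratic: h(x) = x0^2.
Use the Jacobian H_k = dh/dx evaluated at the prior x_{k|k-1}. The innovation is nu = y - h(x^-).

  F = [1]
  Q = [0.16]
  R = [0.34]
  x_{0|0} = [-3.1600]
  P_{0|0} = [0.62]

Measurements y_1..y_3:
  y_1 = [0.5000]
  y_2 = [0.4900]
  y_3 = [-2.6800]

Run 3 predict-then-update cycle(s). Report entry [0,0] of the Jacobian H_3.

step 1: x^-=[-3.1600]  P^-=[0.7800]  H_jac=[-6.3200]  S=[31.4951]  K=[-0.1565]  nu=[-9.4856]  x^+=[-1.6753]  P^+=[0.0084]
step 2: x^-=[-1.6753]  P^-=[0.1684]  H_jac=[-3.3506]  S=[2.2308]  K=[-0.2530]  nu=[-2.3167]  x^+=[-1.0893]  P^+=[0.0257]
step 3: x^-=[-1.0893]  P^-=[0.1857]  H_jac=[-2.1786]  S=[1.2212]  K=[-0.3312]  nu=[-3.8665]  x^+=[0.1914]  P^+=[0.0517]

H_jac[0,0] = -2.1786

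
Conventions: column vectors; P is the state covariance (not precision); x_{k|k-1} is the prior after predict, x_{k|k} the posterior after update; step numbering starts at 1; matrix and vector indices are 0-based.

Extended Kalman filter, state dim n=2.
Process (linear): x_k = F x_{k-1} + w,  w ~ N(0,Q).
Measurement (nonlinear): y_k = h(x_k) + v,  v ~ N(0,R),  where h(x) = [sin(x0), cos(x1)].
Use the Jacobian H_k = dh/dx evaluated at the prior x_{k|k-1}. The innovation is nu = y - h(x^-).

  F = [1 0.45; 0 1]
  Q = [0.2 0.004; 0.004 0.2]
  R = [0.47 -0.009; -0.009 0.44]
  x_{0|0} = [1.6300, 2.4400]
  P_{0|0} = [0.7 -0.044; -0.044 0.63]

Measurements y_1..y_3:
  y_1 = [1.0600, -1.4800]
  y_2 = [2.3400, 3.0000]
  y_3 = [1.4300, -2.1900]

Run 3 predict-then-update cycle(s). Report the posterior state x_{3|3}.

x_post = [2.4779, 2.5815]

step 1: x^-=[2.7280, 2.4400]  P^-=[0.9880 0.2435; 0.2435 0.8300]  H_jac=[-0.9157 0.0000; 0.0000 -0.6454]  S=[1.2984 0.1349; 0.1349 0.7858]  K=[-0.6883 -0.0818; -0.1027 -0.6641]  nu=[0.6581, -0.7162]  x^+=[2.3337, 2.8480]  P^+=[0.3525 0.0462; 0.0462 0.4513]
step 2: x^-=[3.6153, 2.8480]  P^-=[0.6854 0.2533; 0.2533 0.6513]  H_jac=[-0.8899 0.0000; 0.0000 -0.2894]  S=[1.0128 0.0562; 0.0562 0.4945]  K=[-0.5978 -0.0802; -0.2027 -0.3580]  nu=[2.7962, 3.9572]  x^+=[1.6262, 0.8645]  P^+=[0.3149 0.1034; 0.1034 0.5382]
step 3: x^-=[2.0152, 0.8645]  P^-=[0.7170 0.3496; 0.3496 0.7382]  H_jac=[-0.4299 0.0000; 0.0000 -0.7607]  S=[0.6025 0.1053; 0.1053 0.8672]  K=[-0.4679 -0.2498; -0.1392 -0.6306]  nu=[0.5271, -2.8391]  x^+=[2.4779, 2.5815]  P^+=[0.5063 0.1390; 0.1390 0.3631]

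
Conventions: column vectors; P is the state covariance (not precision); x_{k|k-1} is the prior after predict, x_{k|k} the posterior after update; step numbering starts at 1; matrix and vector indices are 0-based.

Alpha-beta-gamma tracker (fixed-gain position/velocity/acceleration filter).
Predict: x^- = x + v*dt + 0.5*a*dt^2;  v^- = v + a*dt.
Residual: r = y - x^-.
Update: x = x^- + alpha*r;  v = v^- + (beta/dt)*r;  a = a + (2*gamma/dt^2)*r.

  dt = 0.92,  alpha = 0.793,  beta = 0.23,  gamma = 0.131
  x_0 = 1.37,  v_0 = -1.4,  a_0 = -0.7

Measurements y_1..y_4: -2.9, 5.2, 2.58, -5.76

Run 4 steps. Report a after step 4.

a_post = -1.0430

step 1: x_pred=-0.2142  r=-2.6858  x^+=-2.3440  v^+=-2.7154  a^+=-1.5314
step 2: x_pred=-5.4903  r=10.6903  x^+=2.9871  v^+=-1.4517  a^+=1.7778
step 3: x_pred=2.4039  r=0.1761  x^+=2.5435  v^+=0.2279  a^+=1.8323
step 4: x_pred=3.5286  r=-9.2886  x^+=-3.8373  v^+=-0.4086  a^+=-1.0430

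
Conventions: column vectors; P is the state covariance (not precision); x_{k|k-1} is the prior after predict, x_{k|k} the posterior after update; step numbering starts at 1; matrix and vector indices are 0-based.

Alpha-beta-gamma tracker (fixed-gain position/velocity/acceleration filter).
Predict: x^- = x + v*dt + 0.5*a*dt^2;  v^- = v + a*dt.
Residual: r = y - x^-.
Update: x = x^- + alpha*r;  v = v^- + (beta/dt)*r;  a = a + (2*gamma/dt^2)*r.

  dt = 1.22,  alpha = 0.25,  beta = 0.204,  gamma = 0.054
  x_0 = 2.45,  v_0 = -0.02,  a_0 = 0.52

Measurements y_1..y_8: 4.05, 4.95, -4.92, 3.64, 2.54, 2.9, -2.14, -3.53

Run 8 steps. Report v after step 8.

step 1: x_pred=2.8126  r=1.2374  x^+=3.1219  v^+=0.8213  a^+=0.6098
step 2: x_pred=4.5777  r=0.3723  x^+=4.6708  v^+=1.6275  a^+=0.6368
step 3: x_pred=7.1303  r=-12.0503  x^+=4.1177  v^+=0.3894  a^+=-0.2376
step 4: x_pred=4.4160  r=-0.7760  x^+=4.2220  v^+=-0.0302  a^+=-0.2939
step 5: x_pred=3.9665  r=-1.4265  x^+=3.6099  v^+=-0.6272  a^+=-0.3974
step 6: x_pred=2.5489  r=0.3511  x^+=2.6367  v^+=-1.0534  a^+=-0.3719
step 7: x_pred=1.0748  r=-3.2148  x^+=0.2711  v^+=-2.0446  a^+=-0.6052
step 8: x_pred=-2.6738  r=-0.8562  x^+=-2.8878  v^+=-2.9261  a^+=-0.6673

v_post = -2.9261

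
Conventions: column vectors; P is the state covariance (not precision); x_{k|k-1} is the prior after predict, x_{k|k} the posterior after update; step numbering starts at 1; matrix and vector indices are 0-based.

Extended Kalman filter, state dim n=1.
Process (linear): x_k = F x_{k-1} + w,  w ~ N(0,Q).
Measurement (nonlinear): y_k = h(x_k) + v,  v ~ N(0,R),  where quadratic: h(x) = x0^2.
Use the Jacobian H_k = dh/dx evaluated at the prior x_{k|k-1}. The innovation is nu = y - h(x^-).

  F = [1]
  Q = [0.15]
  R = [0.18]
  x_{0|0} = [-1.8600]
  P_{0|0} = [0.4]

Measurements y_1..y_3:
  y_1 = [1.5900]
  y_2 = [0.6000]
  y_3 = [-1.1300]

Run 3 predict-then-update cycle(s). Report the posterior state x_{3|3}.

step 1: x^-=[-1.8600]  P^-=[0.5500]  H_jac=[-3.7200]  S=[7.7911]  K=[-0.2626]  nu=[-1.8696]  x^+=[-1.3690]  P^+=[0.0127]
step 2: x^-=[-1.3690]  P^-=[0.1627]  H_jac=[-2.7381]  S=[1.3998]  K=[-0.3183]  nu=[-1.2742]  x^+=[-0.9635]  P^+=[0.0209]
step 3: x^-=[-0.9635]  P^-=[0.1709]  H_jac=[-1.9270]  S=[0.8147]  K=[-0.4043]  nu=[-2.0583]  x^+=[-0.1313]  P^+=[0.0378]

x_post = [-0.1313]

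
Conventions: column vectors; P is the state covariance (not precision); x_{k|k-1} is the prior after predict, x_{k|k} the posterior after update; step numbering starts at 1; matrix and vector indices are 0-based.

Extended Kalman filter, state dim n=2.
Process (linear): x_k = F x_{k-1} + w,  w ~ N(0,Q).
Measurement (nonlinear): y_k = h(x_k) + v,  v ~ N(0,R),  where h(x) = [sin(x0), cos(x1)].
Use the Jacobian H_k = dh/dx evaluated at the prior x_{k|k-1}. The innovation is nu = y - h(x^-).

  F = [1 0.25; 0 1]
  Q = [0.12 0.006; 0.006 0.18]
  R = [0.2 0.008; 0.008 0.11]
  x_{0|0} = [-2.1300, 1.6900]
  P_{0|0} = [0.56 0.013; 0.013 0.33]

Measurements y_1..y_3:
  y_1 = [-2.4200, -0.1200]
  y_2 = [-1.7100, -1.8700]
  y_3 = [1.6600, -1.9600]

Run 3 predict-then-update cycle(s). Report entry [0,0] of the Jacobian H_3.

step 1: x^-=[-1.7075, 1.6900]  P^-=[0.7071 0.1015; 0.1015 0.5100]  H_jac=[-0.1363 0.0000; 0.0000 -0.9929]  S=[0.2131 0.0217; 0.0217 0.6128]  K=[-0.4369 -0.1490; 0.0194 -0.8270]  nu=[-1.4293, -0.0011]  x^+=[-1.0828, 1.6631]  P^+=[0.6500 0.0200; 0.0200 0.0915]
step 2: x^-=[-0.6670, 1.6631]  P^-=[0.7857 0.0489; 0.0489 0.2715]  H_jac=[0.7857 0.0000; 0.0000 -0.9957]  S=[0.6850 -0.0302; -0.0302 0.3792]  K=[0.8987 -0.0567; 0.0247 -0.7110]  nu=[-1.0914, -1.7778]  x^+=[-1.5470, 2.9001]  P^+=[0.2282 -0.0010; -0.0010 0.0783]
step 3: x^-=[-0.8220, 2.9001]  P^-=[0.3526 0.0246; 0.0246 0.2583]  H_jac=[0.6808 0.0000; 0.0000 -0.2391]  S=[0.3634 0.0040; 0.0040 0.1248]  K=[0.6613 -0.0684; 0.0516 -0.4968]  nu=[2.3925, -0.9890]  x^+=[0.8277, 3.5149]  P^+=[0.1935 0.0093; 0.0093 0.2268]

H_jac[0,0] = 0.6808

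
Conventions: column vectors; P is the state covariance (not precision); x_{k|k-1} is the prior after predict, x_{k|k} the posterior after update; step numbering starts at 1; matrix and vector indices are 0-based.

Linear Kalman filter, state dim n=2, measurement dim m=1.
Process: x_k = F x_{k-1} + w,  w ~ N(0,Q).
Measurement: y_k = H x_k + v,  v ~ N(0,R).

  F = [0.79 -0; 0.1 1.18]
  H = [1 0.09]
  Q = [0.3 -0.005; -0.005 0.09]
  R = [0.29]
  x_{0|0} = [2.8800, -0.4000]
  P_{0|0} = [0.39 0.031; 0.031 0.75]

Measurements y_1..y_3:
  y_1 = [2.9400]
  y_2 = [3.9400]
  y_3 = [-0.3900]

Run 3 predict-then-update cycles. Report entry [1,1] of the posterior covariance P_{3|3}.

step 1: x^-=[2.2752, -0.1840]  P^-=[0.5434 0.0547; 0.0547 1.1455]  S=[0.8525]  K=[0.6432; 0.1851]  nu=[0.6814]  x^+=[2.7134, -0.0579]  P^+=[0.1907 -0.0468; -0.0468 1.1163]
step 2: x^-=[2.1436, 0.2030]  P^-=[0.4190 -0.0335; -0.0335 1.6352]  S=[0.7162]  K=[0.5808; 0.1586]  nu=[1.7781]  x^+=[3.1764, 0.4851]  P^+=[0.1774 -0.0995; -0.0995 1.6172]
step 3: x^-=[2.5094, 0.8901]  P^-=[0.4107 -0.0838; -0.0838 2.3201]  S=[0.7044]  K=[0.5723; 0.1775]  nu=[-2.9795]  x^+=[0.8041, 0.3613]  P^+=[0.1800 -0.1553; -0.1553 2.2979]

P_post[1,1] = 2.2979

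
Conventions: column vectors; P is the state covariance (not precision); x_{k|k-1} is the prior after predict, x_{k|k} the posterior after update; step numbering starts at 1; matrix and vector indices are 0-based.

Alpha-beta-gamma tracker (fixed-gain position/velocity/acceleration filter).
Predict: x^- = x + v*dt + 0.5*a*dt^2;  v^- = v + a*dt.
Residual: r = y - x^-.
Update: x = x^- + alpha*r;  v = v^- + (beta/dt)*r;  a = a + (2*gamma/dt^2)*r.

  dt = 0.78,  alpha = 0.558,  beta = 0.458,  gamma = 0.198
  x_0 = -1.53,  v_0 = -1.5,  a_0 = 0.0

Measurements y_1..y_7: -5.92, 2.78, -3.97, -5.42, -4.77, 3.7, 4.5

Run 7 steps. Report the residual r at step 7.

resid = 2.8783

step 1: x_pred=-2.7000  r=-3.2200  x^+=-4.4968  v^+=-3.3907  a^+=-2.0959
step 2: x_pred=-7.7791  r=10.5591  x^+=-1.8871  v^+=1.1746  a^+=4.7769
step 3: x_pred=0.4822  r=-4.4522  x^+=-2.0021  v^+=2.2863  a^+=1.8790
step 4: x_pred=0.3528  r=-5.7728  x^+=-2.8684  v^+=0.3623  a^+=-1.8784
step 5: x_pred=-3.1572  r=-1.6128  x^+=-4.0572  v^+=-2.0499  a^+=-2.9282
step 6: x_pred=-6.5468  r=10.2468  x^+=-0.8291  v^+=1.6829  a^+=3.7414
step 7: x_pred=1.6217  r=2.8783  x^+=3.2278  v^+=6.2912  a^+=5.6148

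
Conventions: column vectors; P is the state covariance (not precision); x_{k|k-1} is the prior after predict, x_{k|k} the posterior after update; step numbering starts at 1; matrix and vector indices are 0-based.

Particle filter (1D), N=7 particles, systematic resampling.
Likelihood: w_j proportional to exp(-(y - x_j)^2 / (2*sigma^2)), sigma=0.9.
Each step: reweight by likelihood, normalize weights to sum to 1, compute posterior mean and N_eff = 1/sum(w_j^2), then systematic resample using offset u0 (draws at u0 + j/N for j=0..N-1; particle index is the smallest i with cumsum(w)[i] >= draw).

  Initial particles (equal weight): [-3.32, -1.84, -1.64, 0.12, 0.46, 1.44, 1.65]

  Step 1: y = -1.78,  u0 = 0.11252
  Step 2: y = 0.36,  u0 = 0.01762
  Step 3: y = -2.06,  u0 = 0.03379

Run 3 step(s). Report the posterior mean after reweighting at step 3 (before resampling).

step 1: w=[0.0975, 0.4206, 0.4165, 0.0454, 0.0190, 0.0007, 0.0003]  mean=-1.7649  Neff=2.7604  idx=[1, 1, 1, 2, 2, 2, 3]
step 2: w=[0.0368, 0.0368, 0.0368, 0.0618, 0.0618, 0.0618, 0.7043]  mean=-0.4225  Neff=1.9549  idx=[0, 3, 6, 6, 6, 6, 6]
step 3: w=[0.4549, 0.4204, 0.0249, 0.0249, 0.0249, 0.0249, 0.0249]  mean=-1.5115  Neff=2.5854  idx=[0, 0, 0, 1, 1, 1, 2]

post_mean = -1.5115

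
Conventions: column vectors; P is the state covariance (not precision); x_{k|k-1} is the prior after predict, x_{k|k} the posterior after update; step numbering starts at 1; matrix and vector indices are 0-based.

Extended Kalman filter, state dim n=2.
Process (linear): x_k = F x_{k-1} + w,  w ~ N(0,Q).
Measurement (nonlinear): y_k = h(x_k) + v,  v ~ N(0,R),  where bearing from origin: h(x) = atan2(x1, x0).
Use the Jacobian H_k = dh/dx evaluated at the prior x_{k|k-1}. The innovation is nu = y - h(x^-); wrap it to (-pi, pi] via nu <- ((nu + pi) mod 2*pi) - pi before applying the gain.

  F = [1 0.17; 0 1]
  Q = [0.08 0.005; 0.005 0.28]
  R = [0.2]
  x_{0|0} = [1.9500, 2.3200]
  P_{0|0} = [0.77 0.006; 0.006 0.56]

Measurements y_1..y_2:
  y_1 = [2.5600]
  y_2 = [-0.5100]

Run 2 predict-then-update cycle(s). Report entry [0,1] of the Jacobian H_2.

H_jac[0,1] = 0.1250

step 1: x^-=[2.3444, 2.3200]  P^-=[0.8682 0.1062; 0.1062 0.8400]  H_jac=[-0.2133 0.2155]  S=[0.2687]  K=[-0.6038; 0.5893]  nu=[1.7798]  x^+=[1.2697, 3.3689]  P^+=[0.7702 0.2018; 0.2018 0.7467]
step 2: x^-=[1.8424, 3.3689]  P^-=[0.9404 0.3338; 0.3338 1.0267]  H_jac=[-0.2285 0.1250]  S=[0.2461]  K=[-0.7038; 0.2114]  nu=[-1.5804]  x^+=[2.9546, 3.0348]  P^+=[0.8186 0.3704; 0.3704 1.0157]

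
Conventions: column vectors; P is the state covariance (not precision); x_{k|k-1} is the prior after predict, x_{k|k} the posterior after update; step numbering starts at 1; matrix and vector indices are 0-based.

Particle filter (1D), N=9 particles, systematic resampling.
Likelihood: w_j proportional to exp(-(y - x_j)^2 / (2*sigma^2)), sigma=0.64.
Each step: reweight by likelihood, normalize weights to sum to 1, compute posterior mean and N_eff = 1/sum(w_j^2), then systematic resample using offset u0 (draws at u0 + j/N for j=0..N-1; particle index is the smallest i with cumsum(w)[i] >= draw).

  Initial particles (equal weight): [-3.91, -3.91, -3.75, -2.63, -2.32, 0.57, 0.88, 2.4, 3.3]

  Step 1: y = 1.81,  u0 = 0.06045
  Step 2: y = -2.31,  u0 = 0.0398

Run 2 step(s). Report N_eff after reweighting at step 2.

step 1: w=[0.0000, 0.0000, 0.0000, 0.0000, 0.0000, 0.1253, 0.2849, 0.5353, 0.0545]  mean=1.7867  Neff=2.5879  idx=[5, 6, 6, 6, 7, 7, 7, 7, 8]
step 2: w=[0.7682, 0.0773, 0.0773, 0.0773, 0.0000, 0.0000, 0.0000, 0.0000, 0.0000]  mean=0.6418  Neff=1.6445  idx=[0, 0, 0, 0, 0, 0, 0, 1, 3]

N_eff = 1.6445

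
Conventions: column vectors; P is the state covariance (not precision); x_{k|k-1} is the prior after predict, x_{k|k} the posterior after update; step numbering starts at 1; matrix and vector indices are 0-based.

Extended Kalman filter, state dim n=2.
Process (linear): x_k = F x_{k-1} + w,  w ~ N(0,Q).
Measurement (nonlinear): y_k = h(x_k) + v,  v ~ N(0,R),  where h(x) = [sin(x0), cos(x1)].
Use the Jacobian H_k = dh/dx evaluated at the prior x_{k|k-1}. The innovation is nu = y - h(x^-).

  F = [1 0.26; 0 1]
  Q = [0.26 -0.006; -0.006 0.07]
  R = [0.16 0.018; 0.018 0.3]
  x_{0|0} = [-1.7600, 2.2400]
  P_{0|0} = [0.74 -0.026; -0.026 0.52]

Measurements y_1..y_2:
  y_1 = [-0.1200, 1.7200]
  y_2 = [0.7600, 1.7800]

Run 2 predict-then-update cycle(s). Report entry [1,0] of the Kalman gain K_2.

K[1,0] = 0.0612

step 1: x^-=[-1.1776, 2.2400]  P^-=[1.0216 0.1032; 0.1032 0.5900]  H_jac=[0.3831 0.0000; 0.0000 -0.7843]  S=[0.3100 -0.0130; -0.0130 0.6629]  K=[1.2587 -0.0974; 0.0983 -0.6961]  nu=[0.8037, 2.3404]  x^+=[-0.3939, 0.6899]  P^+=[0.5211 0.0084; 0.0084 0.2640]
step 2: x^-=[-0.2145, 0.6899]  P^-=[0.8033 0.0710; 0.0710 0.3340]  H_jac=[0.9771 0.0000; 0.0000 -0.6365]  S=[0.9268 -0.0262; -0.0262 0.4353]  K=[0.8453 -0.0530; 0.0612 -0.4847]  nu=[0.9729, 1.0087]  x^+=[0.5544, 0.2605]  P^+=[0.1374 0.0011; 0.0011 0.2267]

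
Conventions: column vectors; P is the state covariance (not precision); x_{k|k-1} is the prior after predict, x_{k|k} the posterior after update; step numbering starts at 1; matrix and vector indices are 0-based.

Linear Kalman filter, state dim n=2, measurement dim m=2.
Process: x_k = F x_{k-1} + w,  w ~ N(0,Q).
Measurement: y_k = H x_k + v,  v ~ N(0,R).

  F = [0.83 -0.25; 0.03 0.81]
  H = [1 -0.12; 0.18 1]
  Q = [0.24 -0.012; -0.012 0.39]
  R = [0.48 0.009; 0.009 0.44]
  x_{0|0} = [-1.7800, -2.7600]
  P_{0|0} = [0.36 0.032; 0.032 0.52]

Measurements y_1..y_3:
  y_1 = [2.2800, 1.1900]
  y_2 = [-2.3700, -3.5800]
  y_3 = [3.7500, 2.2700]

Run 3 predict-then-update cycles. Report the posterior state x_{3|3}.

step 1: x^-=[-0.7874, -2.2890]  P^-=[0.5072 -0.0871; -0.0871 0.7331]  S=[1.0187 -0.0728; -0.0728 1.1581]  K=[0.5107 0.0358; -0.1281 0.6114]  nu=[2.7927, 3.6207]  x^+=[0.7685, -0.4332]  P^+=[0.2427 -0.0233; -0.0233 0.2720]
step 2: x^-=[0.7462, -0.3278]  P^-=[0.4339 -0.0766; -0.0766 0.5676]  S=[0.9404 -0.0559; -0.0559 0.9941]  K=[0.4728 0.0281; -0.1211 0.5503]  nu=[-3.1555, -3.3865]  x^+=[-0.8411, -1.8092]  P^+=[0.2243 -0.0237; -0.0237 0.2453]
step 3: x^-=[-0.2458, -1.4907]  P^-=[0.4197 -0.0719; -0.0719 0.5500]  S=[0.9249 -0.0518; -0.0518 0.9777]  K=[0.4647 0.0284; -0.1187 0.5430]  nu=[3.8169, 3.8049]  x^+=[1.6360, 0.1225]  P^+=[0.2206 -0.0230; -0.0230 0.2420]

x_post = [1.6360, 0.1225]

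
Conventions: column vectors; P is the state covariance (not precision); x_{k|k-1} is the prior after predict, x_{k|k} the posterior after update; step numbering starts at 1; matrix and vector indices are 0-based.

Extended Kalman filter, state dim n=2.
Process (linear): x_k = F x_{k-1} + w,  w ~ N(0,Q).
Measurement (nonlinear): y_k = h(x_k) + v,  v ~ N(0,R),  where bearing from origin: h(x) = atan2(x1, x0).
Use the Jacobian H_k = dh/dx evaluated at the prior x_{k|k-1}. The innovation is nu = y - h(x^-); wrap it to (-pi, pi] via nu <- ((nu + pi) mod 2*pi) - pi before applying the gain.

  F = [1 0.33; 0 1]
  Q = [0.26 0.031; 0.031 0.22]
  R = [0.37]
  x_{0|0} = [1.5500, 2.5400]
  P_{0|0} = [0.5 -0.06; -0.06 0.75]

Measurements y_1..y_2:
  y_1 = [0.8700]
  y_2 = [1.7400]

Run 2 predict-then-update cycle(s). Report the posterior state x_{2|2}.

step 1: x^-=[2.3882, 2.5400]  P^-=[0.8021 0.2185; 0.2185 0.9700]  H_jac=[-0.2090 0.1965]  S=[0.4245]  K=[-0.2937; 0.3414]  nu=[0.0538]  x^+=[2.3724, 2.5584]  P^+=[0.7655 0.2611; 0.2611 0.9205]
step 2: x^-=[3.2167, 2.5584]  P^-=[1.2980 0.5958; 0.5958 1.1405]  H_jac=[-0.1515 0.1904]  S=[0.4068]  K=[-0.2044; 0.3121]  nu=[1.0681]  x^+=[2.9984, 2.8917]  P^+=[1.2810 0.6218; 0.6218 1.1009]

x_post = [2.9984, 2.8917]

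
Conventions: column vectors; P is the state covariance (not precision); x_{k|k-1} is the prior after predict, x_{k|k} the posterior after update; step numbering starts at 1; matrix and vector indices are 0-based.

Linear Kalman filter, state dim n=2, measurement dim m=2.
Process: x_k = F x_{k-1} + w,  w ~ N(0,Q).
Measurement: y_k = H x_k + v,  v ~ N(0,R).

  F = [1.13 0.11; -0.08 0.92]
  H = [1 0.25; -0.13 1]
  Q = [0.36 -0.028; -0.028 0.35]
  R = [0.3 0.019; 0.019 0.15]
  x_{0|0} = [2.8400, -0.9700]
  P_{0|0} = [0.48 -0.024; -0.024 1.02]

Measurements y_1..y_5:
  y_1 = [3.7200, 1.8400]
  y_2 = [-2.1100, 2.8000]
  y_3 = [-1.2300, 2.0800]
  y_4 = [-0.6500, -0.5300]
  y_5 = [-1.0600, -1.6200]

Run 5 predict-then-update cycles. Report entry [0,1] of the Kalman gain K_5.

step 1: x^-=[3.1025, -1.1196]  P^-=[0.9793 0.0071; 0.0071 1.2199]  S=[1.3591 0.2035; 0.2035 1.3846]  K=[0.7514 -0.1973; 0.1000 0.8657]  nu=[0.8974, 3.3629]  x^+=[3.1134, 1.8814]  P^+=[0.2184 0.0131; 0.0131 0.1335]
step 2: x^-=[3.7251, 1.4818]  P^-=[0.6437 -0.0208; -0.0208 0.4624]  S=[0.9623 0.0308; 0.0308 0.6287]  K=[0.6700 -0.1990; 0.0750 0.7361]  nu=[-6.2055, 1.8025]  x^+=[-0.7911, 2.3434]  P^+=[0.1951 0.0083; 0.0083 0.1129]
step 3: x^-=[-0.6362, 2.2192]  P^-=[0.6126 -0.0257; -0.0257 0.4456]  S=[0.9276 0.0259; 0.0259 0.6126]  K=[0.6591 -0.1998; 0.0720 0.7298]  nu=[-1.1486, -0.2219]  x^+=[-1.3489, 1.9745]  P^+=[0.1920 0.0075; 0.0075 0.1118]
step 4: x^-=[-1.3070, 1.9245]  P^-=[0.6084 -0.0263; -0.0263 0.4448]  S=[0.9231 0.0256; 0.0256 0.6119]  K=[0.6576 -0.1998; 0.0717 0.7295]  nu=[0.1759, -2.6244]  x^+=[-0.6670, 0.0227]  P^+=[0.1916 0.0074; 0.0074 0.1117]
step 5: x^-=[-0.7512, 0.0743]  P^-=[0.6079 -0.0264; -0.0264 0.4447]  S=[0.9225 0.0257; 0.0257 0.6118]  K=[0.6574 -0.1998; 0.0717 0.7294]  nu=[-0.3274, -1.7919]  x^+=[-0.6084, -1.2563]  P^+=[0.1916 0.0074; 0.0074 0.1117]

K[0,1] = -0.1998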